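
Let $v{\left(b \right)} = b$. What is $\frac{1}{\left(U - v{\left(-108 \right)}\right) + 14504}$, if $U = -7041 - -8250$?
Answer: $\frac{1}{15821} \approx 6.3207 \cdot 10^{-5}$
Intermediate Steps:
$U = 1209$ ($U = -7041 + 8250 = 1209$)
$\frac{1}{\left(U - v{\left(-108 \right)}\right) + 14504} = \frac{1}{\left(1209 - -108\right) + 14504} = \frac{1}{\left(1209 + 108\right) + 14504} = \frac{1}{1317 + 14504} = \frac{1}{15821}$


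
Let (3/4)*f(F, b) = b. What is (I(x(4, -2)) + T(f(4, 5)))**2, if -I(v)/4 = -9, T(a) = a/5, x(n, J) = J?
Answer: 12544/9 ≈ 1393.8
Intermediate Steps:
f(F, b) = 4*b/3
T(a) = a/5 (T(a) = a*(1/5) = a/5)
I(v) = 36 (I(v) = -4*(-9) = 36)
(I(x(4, -2)) + T(f(4, 5)))**2 = (36 + ((4/3)*5)/5)**2 = (36 + (1/5)*(20/3))**2 = (36 + 4/3)**2 = (112/3)**2 = 12544/9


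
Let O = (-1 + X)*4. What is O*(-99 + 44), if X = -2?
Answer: 660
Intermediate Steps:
O = -12 (O = (-1 - 2)*4 = -3*4 = -12)
O*(-99 + 44) = -12*(-99 + 44) = -12*(-55) = 660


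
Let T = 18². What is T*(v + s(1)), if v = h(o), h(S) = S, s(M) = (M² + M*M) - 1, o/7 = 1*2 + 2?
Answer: 9396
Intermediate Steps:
o = 28 (o = 7*(1*2 + 2) = 7*(2 + 2) = 7*4 = 28)
s(M) = -1 + 2*M² (s(M) = (M² + M²) - 1 = 2*M² - 1 = -1 + 2*M²)
v = 28
T = 324
T*(v + s(1)) = 324*(28 + (-1 + 2*1²)) = 324*(28 + (-1 + 2*1)) = 324*(28 + (-1 + 2)) = 324*(28 + 1) = 324*29 = 9396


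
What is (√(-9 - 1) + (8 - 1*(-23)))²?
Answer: (31 + I*√10)² ≈ 951.0 + 196.06*I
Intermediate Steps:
(√(-9 - 1) + (8 - 1*(-23)))² = (√(-10) + (8 + 23))² = (I*√10 + 31)² = (31 + I*√10)²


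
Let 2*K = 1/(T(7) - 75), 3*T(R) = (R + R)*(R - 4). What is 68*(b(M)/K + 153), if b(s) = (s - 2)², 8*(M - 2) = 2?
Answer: 19771/2 ≈ 9885.5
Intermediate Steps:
M = 9/4 (M = 2 + (⅛)*2 = 2 + ¼ = 9/4 ≈ 2.2500)
T(R) = 2*R*(-4 + R)/3 (T(R) = ((R + R)*(R - 4))/3 = ((2*R)*(-4 + R))/3 = (2*R*(-4 + R))/3 = 2*R*(-4 + R)/3)
b(s) = (-2 + s)²
K = -1/122 (K = 1/(2*((⅔)*7*(-4 + 7) - 75)) = 1/(2*((⅔)*7*3 - 75)) = 1/(2*(14 - 75)) = (½)/(-61) = (½)*(-1/61) = -1/122 ≈ -0.0081967)
68*(b(M)/K + 153) = 68*((-2 + 9/4)²/(-1/122) + 153) = 68*((¼)²*(-122) + 153) = 68*((1/16)*(-122) + 153) = 68*(-61/8 + 153) = 68*(1163/8) = 19771/2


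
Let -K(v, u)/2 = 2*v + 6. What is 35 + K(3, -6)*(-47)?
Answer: 1163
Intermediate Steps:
K(v, u) = -12 - 4*v (K(v, u) = -2*(2*v + 6) = -2*(6 + 2*v) = -12 - 4*v)
35 + K(3, -6)*(-47) = 35 + (-12 - 4*3)*(-47) = 35 + (-12 - 12)*(-47) = 35 - 24*(-47) = 35 + 1128 = 1163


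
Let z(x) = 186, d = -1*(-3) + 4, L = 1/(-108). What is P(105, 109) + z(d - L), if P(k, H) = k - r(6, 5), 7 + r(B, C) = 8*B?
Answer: 250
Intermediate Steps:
r(B, C) = -7 + 8*B
P(k, H) = -41 + k (P(k, H) = k - (-7 + 8*6) = k - (-7 + 48) = k - 1*41 = k - 41 = -41 + k)
L = -1/108 ≈ -0.0092593
d = 7 (d = 3 + 4 = 7)
P(105, 109) + z(d - L) = (-41 + 105) + 186 = 64 + 186 = 250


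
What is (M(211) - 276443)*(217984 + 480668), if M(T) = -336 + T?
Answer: -193224786336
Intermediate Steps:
(M(211) - 276443)*(217984 + 480668) = ((-336 + 211) - 276443)*(217984 + 480668) = (-125 - 276443)*698652 = -276568*698652 = -193224786336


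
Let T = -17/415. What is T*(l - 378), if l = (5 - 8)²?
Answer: 6273/415 ≈ 15.116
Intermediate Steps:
T = -17/415 (T = -17*1/415 = -17/415 ≈ -0.040964)
l = 9 (l = (-3)² = 9)
T*(l - 378) = -17*(9 - 378)/415 = -17/415*(-369) = 6273/415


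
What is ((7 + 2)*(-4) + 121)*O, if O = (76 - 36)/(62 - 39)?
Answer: 3400/23 ≈ 147.83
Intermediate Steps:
O = 40/23 ≈ 1.7391
((7 + 2)*(-4) + 121)*O = ((7 + 2)*(-4) + 121)*(40/23) = (9*(-4) + 121)*(40/23) = (-36 + 121)*(40/23) = 85*(40/23) = 3400/23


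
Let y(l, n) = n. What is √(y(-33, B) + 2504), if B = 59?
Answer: √2563 ≈ 50.626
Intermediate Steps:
√(y(-33, B) + 2504) = √(59 + 2504) = √2563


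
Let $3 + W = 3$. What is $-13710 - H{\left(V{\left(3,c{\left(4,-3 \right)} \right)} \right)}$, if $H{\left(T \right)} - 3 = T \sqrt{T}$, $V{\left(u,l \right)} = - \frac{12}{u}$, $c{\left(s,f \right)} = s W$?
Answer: $-13713 + 8 i \approx -13713.0 + 8.0 i$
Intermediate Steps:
$W = 0$ ($W = -3 + 3 = 0$)
$c{\left(s,f \right)} = 0$ ($c{\left(s,f \right)} = s 0 = 0$)
$H{\left(T \right)} = 3 + T^{\frac{3}{2}}$ ($H{\left(T \right)} = 3 + T \sqrt{T} = 3 + T^{\frac{3}{2}}$)
$-13710 - H{\left(V{\left(3,c{\left(4,-3 \right)} \right)} \right)} = -13710 - \left(3 + \left(- \frac{12}{3}\right)^{\frac{3}{2}}\right) = -13710 - \left(3 + \left(\left(-12\right) \frac{1}{3}\right)^{\frac{3}{2}}\right) = -13710 - \left(3 + \left(-4\right)^{\frac{3}{2}}\right) = -13710 - \left(3 - 8 i\right) = -13713 + 8 i$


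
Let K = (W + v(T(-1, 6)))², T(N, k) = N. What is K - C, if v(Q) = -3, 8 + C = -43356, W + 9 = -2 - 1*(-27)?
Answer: 43533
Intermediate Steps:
W = 16 (W = -9 + (-2 - 1*(-27)) = -9 + (-2 + 27) = -9 + 25 = 16)
C = -43364 (C = -8 - 43356 = -43364)
K = 169 (K = (16 - 3)² = 13² = 169)
K - C = 169 - 1*(-43364) = 169 + 43364 = 43533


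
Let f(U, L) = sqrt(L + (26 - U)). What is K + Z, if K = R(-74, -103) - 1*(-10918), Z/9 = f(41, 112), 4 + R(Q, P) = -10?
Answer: 10904 + 9*sqrt(97) ≈ 10993.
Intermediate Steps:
f(U, L) = sqrt(26 + L - U)
R(Q, P) = -14 (R(Q, P) = -4 - 10 = -14)
Z = 9*sqrt(97) (Z = 9*sqrt(26 + 112 - 1*41) = 9*sqrt(26 + 112 - 41) = 9*sqrt(97) ≈ 88.640)
K = 10904 (K = -14 - 1*(-10918) = -14 + 10918 = 10904)
K + Z = 10904 + 9*sqrt(97)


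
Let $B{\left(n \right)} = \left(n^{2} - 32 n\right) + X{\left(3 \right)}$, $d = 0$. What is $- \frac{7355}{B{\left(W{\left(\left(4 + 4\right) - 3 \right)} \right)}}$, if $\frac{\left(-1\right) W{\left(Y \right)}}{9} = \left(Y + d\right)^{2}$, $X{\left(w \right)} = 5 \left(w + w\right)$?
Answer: $- \frac{1471}{11571} \approx -0.12713$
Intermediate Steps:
$X{\left(w \right)} = 10 w$ ($X{\left(w \right)} = 5 \cdot 2 w = 10 w$)
$W{\left(Y \right)} = - 9 Y^{2}$ ($W{\left(Y \right)} = - 9 \left(Y + 0\right)^{2} = - 9 Y^{2}$)
$B{\left(n \right)} = 30 + n^{2} - 32 n$ ($B{\left(n \right)} = \left(n^{2} - 32 n\right) + 10 \cdot 3 = \left(n^{2} - 32 n\right) + 30 = 30 + n^{2} - 32 n$)
$- \frac{7355}{B{\left(W{\left(\left(4 + 4\right) - 3 \right)} \right)}} = - \frac{7355}{30 + \left(- 9 \left(\left(4 + 4\right) - 3\right)^{2}\right)^{2} - 32 \left(- 9 \left(\left(4 + 4\right) - 3\right)^{2}\right)} = - \frac{7355}{30 + \left(- 9 \left(8 - 3\right)^{2}\right)^{2} - 32 \left(- 9 \left(8 - 3\right)^{2}\right)} = - \frac{7355}{30 + \left(- 9 \cdot 5^{2}\right)^{2} - 32 \left(- 9 \cdot 5^{2}\right)} = - \frac{7355}{30 + \left(\left(-9\right) 25\right)^{2} - 32 \left(\left(-9\right) 25\right)} = - \frac{7355}{30 + \left(-225\right)^{2} - -7200} = - \frac{7355}{30 + 50625 + 7200} = - \frac{7355}{57855} = \left(-7355\right) \frac{1}{57855} = - \frac{1471}{11571}$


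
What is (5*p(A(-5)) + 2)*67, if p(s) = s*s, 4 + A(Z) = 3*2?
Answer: 1474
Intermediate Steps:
A(Z) = 2 (A(Z) = -4 + 3*2 = -4 + 6 = 2)
p(s) = s²
(5*p(A(-5)) + 2)*67 = (5*2² + 2)*67 = (5*4 + 2)*67 = (20 + 2)*67 = 22*67 = 1474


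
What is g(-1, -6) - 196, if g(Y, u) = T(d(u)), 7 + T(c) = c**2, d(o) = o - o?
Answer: -203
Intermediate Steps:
d(o) = 0
T(c) = -7 + c**2
g(Y, u) = -7 (g(Y, u) = -7 + 0**2 = -7 + 0 = -7)
g(-1, -6) - 196 = -7 - 196 = -203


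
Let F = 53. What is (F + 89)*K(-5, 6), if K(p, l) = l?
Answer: 852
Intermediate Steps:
(F + 89)*K(-5, 6) = (53 + 89)*6 = 142*6 = 852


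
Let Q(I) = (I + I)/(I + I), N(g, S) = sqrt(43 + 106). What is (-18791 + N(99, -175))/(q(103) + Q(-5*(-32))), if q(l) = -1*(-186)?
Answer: -18791/187 + sqrt(149)/187 ≈ -100.42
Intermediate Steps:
N(g, S) = sqrt(149)
q(l) = 186
Q(I) = 1 (Q(I) = (2*I)/((2*I)) = (2*I)*(1/(2*I)) = 1)
(-18791 + N(99, -175))/(q(103) + Q(-5*(-32))) = (-18791 + sqrt(149))/(186 + 1) = (-18791 + sqrt(149))/187 = (-18791 + sqrt(149))*(1/187) = -18791/187 + sqrt(149)/187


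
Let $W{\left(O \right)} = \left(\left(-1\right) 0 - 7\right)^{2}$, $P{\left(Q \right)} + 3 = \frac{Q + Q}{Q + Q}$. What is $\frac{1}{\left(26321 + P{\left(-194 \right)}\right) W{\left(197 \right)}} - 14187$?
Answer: $- \frac{18295994996}{1289631} \approx -14187.0$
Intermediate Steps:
$P{\left(Q \right)} = -2$ ($P{\left(Q \right)} = -3 + \frac{Q + Q}{Q + Q} = -3 + \frac{2 Q}{2 Q} = -3 + 2 Q \frac{1}{2 Q} = -3 + 1 = -2$)
$W{\left(O \right)} = 49$ ($W{\left(O \right)} = \left(0 - 7\right)^{2} = \left(-7\right)^{2} = 49$)
$\frac{1}{\left(26321 + P{\left(-194 \right)}\right) W{\left(197 \right)}} - 14187 = \frac{1}{\left(26321 - 2\right) 49} - 14187 = \frac{1}{26319} \cdot \frac{1}{49} - 14187 = \frac{1}{1289631} - 14187 = - \frac{18295994996}{1289631}$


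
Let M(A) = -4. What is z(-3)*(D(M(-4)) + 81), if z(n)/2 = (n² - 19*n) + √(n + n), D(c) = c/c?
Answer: 10824 + 164*I*√6 ≈ 10824.0 + 401.72*I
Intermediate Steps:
D(c) = 1
z(n) = -38*n + 2*n² + 2*√2*√n (z(n) = 2*((n² - 19*n) + √(n + n)) = 2*((n² - 19*n) + √(2*n)) = 2*((n² - 19*n) + √2*√n) = 2*(n² - 19*n + √2*√n) = -38*n + 2*n² + 2*√2*√n)
z(-3)*(D(M(-4)) + 81) = (-38*(-3) + 2*(-3)² + 2*√2*√(-3))*(1 + 81) = (114 + 2*9 + 2*√2*(I*√3))*82 = (114 + 18 + 2*I*√6)*82 = (132 + 2*I*√6)*82 = 10824 + 164*I*√6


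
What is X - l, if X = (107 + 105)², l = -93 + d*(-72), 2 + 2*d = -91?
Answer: 41689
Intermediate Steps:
d = -93/2 (d = -1 + (½)*(-91) = -1 - 91/2 = -93/2 ≈ -46.500)
l = 3255 (l = -93 - 93/2*(-72) = -93 + 3348 = 3255)
X = 44944 (X = 212² = 44944)
X - l = 44944 - 1*3255 = 44944 - 3255 = 41689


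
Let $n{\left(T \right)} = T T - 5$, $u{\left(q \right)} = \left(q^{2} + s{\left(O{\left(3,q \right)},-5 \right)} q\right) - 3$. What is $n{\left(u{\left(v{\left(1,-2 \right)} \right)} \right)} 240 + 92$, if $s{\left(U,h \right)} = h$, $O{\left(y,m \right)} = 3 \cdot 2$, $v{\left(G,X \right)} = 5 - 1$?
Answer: $10652$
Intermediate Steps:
$v{\left(G,X \right)} = 4$ ($v{\left(G,X \right)} = 5 - 1 = 4$)
$O{\left(y,m \right)} = 6$
$u{\left(q \right)} = -3 + q^{2} - 5 q$ ($u{\left(q \right)} = \left(q^{2} - 5 q\right) - 3 = -3 + q^{2} - 5 q$)
$n{\left(T \right)} = -5 + T^{2}$ ($n{\left(T \right)} = T^{2} - 5 = -5 + T^{2}$)
$n{\left(u{\left(v{\left(1,-2 \right)} \right)} \right)} 240 + 92 = \left(-5 + \left(-3 + 4^{2} - 20\right)^{2}\right) 240 + 92 = \left(-5 + \left(-3 + 16 - 20\right)^{2}\right) 240 + 92 = \left(-5 + \left(-7\right)^{2}\right) 240 + 92 = \left(-5 + 49\right) 240 + 92 = 44 \cdot 240 + 92 = 10560 + 92 = 10652$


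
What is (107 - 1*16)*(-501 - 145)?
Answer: -58786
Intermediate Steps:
(107 - 1*16)*(-501 - 145) = (107 - 16)*(-646) = 91*(-646) = -58786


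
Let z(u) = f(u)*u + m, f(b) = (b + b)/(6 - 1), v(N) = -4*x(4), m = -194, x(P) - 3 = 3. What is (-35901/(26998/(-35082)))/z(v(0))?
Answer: 3148697205/2456818 ≈ 1281.6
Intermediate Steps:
x(P) = 6 (x(P) = 3 + 3 = 6)
v(N) = -24 (v(N) = -4*6 = -24)
f(b) = 2*b/5 (f(b) = (2*b)/5 = (2*b)*(⅕) = 2*b/5)
z(u) = -194 + 2*u²/5 (z(u) = (2*u/5)*u - 194 = 2*u²/5 - 194 = -194 + 2*u²/5)
(-35901/(26998/(-35082)))/z(v(0)) = (-35901/(26998/(-35082)))/(-194 + (⅖)*(-24)²) = (-35901/(26998*(-1/35082)))/(-194 + (⅖)*576) = (-35901/(-13499/17541))/(-194 + 1152/5) = (-35901*(-17541/13499))/(182/5) = (629739441/13499)*(5/182) = 3148697205/2456818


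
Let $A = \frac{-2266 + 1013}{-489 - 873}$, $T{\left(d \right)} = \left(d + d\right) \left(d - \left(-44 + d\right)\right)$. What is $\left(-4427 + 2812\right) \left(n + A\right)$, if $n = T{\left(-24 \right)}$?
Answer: $\frac{4643594965}{1362} \approx 3.4094 \cdot 10^{6}$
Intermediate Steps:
$T{\left(d \right)} = 88 d$ ($T{\left(d \right)} = 2 d 44 = 88 d$)
$A = \frac{1253}{1362}$ ($A = - \frac{1253}{-1362} = \left(-1253\right) \left(- \frac{1}{1362}\right) = \frac{1253}{1362} \approx 0.91997$)
$n = -2112$ ($n = 88 \left(-24\right) = -2112$)
$\left(-4427 + 2812\right) \left(n + A\right) = \left(-4427 + 2812\right) \left(-2112 + \frac{1253}{1362}\right) = \left(-1615\right) \left(- \frac{2875291}{1362}\right) = \frac{4643594965}{1362}$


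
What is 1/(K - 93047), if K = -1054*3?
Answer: -1/96209 ≈ -1.0394e-5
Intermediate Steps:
K = -3162
1/(K - 93047) = 1/(-3162 - 93047) = 1/(-96209) = -1/96209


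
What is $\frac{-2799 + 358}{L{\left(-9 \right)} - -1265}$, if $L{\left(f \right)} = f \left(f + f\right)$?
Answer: $- \frac{2441}{1427} \approx -1.7106$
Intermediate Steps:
$L{\left(f \right)} = 2 f^{2}$ ($L{\left(f \right)} = f 2 f = 2 f^{2}$)
$\frac{-2799 + 358}{L{\left(-9 \right)} - -1265} = \frac{-2799 + 358}{2 \left(-9\right)^{2} - -1265} = - \frac{2441}{2 \cdot 81 + 1265} = - \frac{2441}{162 + 1265} = - \frac{2441}{1427}$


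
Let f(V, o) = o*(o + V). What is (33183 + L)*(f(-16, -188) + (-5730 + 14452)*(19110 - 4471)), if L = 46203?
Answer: 10139156898060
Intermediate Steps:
f(V, o) = o*(V + o)
(33183 + L)*(f(-16, -188) + (-5730 + 14452)*(19110 - 4471)) = (33183 + 46203)*(-188*(-16 - 188) + (-5730 + 14452)*(19110 - 4471)) = 79386*(-188*(-204) + 8722*14639) = 79386*(38352 + 127681358) = 79386*127719710 = 10139156898060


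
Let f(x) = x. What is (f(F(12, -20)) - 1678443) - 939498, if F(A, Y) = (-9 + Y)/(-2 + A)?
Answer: -26179439/10 ≈ -2.6179e+6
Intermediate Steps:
F(A, Y) = (-9 + Y)/(-2 + A)
(f(F(12, -20)) - 1678443) - 939498 = ((-9 - 20)/(-2 + 12) - 1678443) - 939498 = (-29/10 - 1678443) - 939498 = -16784459/10 - 939498 = -26179439/10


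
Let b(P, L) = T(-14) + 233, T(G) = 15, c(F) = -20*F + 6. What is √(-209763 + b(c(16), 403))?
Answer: I*√209515 ≈ 457.73*I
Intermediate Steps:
c(F) = 6 - 20*F
b(P, L) = 248 (b(P, L) = 15 + 233 = 248)
√(-209763 + b(c(16), 403)) = √(-209763 + 248) = √(-209515) = I*√209515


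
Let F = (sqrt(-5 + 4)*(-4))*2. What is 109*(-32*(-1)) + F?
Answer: 3488 - 8*I ≈ 3488.0 - 8.0*I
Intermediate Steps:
F = -8*I (F = (sqrt(-1)*(-4))*2 = (I*(-4))*2 = -4*I*2 = -8*I ≈ -8.0*I)
109*(-32*(-1)) + F = 109*(-32*(-1)) - 8*I = 109*32 - 8*I = 3488 - 8*I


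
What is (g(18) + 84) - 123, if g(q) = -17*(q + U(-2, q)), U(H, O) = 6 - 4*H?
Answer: -583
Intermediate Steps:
g(q) = -238 - 17*q (g(q) = -17*(q + (6 - 4*(-2))) = -17*(q + (6 + 8)) = -17*(q + 14) = -17*(14 + q) = -238 - 17*q)
(g(18) + 84) - 123 = ((-238 - 17*18) + 84) - 123 = ((-238 - 306) + 84) - 123 = (-544 + 84) - 123 = -460 - 123 = -583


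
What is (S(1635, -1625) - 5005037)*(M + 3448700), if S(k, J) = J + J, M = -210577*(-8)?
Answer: -25709119789692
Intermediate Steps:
M = 1684616
S(k, J) = 2*J
(S(1635, -1625) - 5005037)*(M + 3448700) = (2*(-1625) - 5005037)*(1684616 + 3448700) = (-3250 - 5005037)*5133316 = -5008287*5133316 = -25709119789692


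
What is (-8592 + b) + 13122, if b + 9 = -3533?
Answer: 988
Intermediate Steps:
b = -3542 (b = -9 - 3533 = -3542)
(-8592 + b) + 13122 = (-8592 - 3542) + 13122 = -12134 + 13122 = 988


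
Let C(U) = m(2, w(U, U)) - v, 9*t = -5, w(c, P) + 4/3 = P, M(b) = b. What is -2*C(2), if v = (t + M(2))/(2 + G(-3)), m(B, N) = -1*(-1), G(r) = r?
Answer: -44/9 ≈ -4.8889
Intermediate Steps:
w(c, P) = -4/3 + P
t = -5/9 (t = (⅑)*(-5) = -5/9 ≈ -0.55556)
m(B, N) = 1
v = -13/9 (v = (-5/9 + 2)/(2 - 3) = (13/9)/(-1) = (13/9)*(-1) = -13/9 ≈ -1.4444)
C(U) = 22/9 (C(U) = 1 - 1*(-13/9) = 1 + 13/9 = 22/9)
-2*C(2) = -44/9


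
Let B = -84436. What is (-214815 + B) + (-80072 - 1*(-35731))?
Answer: -343592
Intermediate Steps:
(-214815 + B) + (-80072 - 1*(-35731)) = (-214815 - 84436) + (-80072 - 1*(-35731)) = -299251 + (-80072 + 35731) = -299251 - 44341 = -343592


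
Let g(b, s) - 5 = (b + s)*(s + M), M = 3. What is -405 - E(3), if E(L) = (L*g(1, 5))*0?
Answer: -405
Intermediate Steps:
g(b, s) = 5 + (3 + s)*(b + s) (g(b, s) = 5 + (b + s)*(s + 3) = 5 + (b + s)*(3 + s) = 5 + (3 + s)*(b + s))
E(L) = 0 (E(L) = (L*(5 + 5**2 + 3*1 + 3*5 + 1*5))*0 = (L*(5 + 25 + 3 + 15 + 5))*0 = (L*53)*0 = (53*L)*0 = 0)
-405 - E(3) = -405 - 1*0 = -405 + 0 = -405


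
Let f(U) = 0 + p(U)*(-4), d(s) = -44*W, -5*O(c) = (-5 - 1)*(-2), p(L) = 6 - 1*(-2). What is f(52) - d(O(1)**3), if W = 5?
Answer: 188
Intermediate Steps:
p(L) = 8 (p(L) = 6 + 2 = 8)
O(c) = -12/5 (O(c) = -(-5 - 1)*(-2)/5 = -(-6)*(-2)/5 = -1/5*12 = -12/5)
d(s) = -220 (d(s) = -44*5 = -220)
f(U) = -32 (f(U) = 0 + 8*(-4) = 0 - 32 = -32)
f(52) - d(O(1)**3) = -32 - 1*(-220) = -32 + 220 = 188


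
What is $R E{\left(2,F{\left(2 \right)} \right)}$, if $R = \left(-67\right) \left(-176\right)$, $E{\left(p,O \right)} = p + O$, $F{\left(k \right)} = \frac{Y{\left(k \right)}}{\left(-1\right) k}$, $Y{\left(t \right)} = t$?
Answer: $11792$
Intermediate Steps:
$F{\left(k \right)} = -1$ ($F{\left(k \right)} = \frac{k}{\left(-1\right) k} = k \left(- \frac{1}{k}\right) = -1$)
$E{\left(p,O \right)} = O + p$
$R = 11792$
$R E{\left(2,F{\left(2 \right)} \right)} = 11792 \left(-1 + 2\right) = 11792 \cdot 1 = 11792$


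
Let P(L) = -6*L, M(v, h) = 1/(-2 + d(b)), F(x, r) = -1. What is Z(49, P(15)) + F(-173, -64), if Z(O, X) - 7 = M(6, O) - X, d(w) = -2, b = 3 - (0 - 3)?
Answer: 383/4 ≈ 95.750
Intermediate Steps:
b = 6 (b = 3 - 1*(-3) = 3 + 3 = 6)
M(v, h) = -¼ (M(v, h) = 1/(-2 - 2) = 1/(-4) = -¼)
Z(O, X) = 27/4 - X (Z(O, X) = 7 + (-¼ - X) = 27/4 - X)
Z(49, P(15)) + F(-173, -64) = (27/4 - (-6)*15) - 1 = (27/4 - 1*(-90)) - 1 = (27/4 + 90) - 1 = 387/4 - 1 = 383/4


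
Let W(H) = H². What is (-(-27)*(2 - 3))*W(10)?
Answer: -2700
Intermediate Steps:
(-(-27)*(2 - 3))*W(10) = -(-27)*(2 - 3)*10² = -(-27)*(-1)*100 = -9*3*100 = -27*100 = -2700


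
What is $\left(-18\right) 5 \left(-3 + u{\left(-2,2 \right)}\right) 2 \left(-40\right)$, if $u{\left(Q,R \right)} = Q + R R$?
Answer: $-7200$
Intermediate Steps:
$u{\left(Q,R \right)} = Q + R^{2}$
$\left(-18\right) 5 \left(-3 + u{\left(-2,2 \right)}\right) 2 \left(-40\right) = \left(-18\right) 5 \left(-3 - \left(2 - 2^{2}\right)\right) 2 \left(-40\right) = - 90 \left(-3 + \left(-2 + 4\right)\right) 2 \left(-40\right) = - 90 \left(-3 + 2\right) 2 \left(-40\right) = - 90 \left(\left(-1\right) 2\right) \left(-40\right) = \left(-90\right) \left(-2\right) \left(-40\right) = 180 \left(-40\right) = -7200$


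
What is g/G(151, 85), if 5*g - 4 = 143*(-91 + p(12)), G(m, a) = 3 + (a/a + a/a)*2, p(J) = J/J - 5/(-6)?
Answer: -76481/210 ≈ -364.20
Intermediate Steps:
p(J) = 11/6 (p(J) = 1 - 5*(-1/6) = 1 + 5/6 = 11/6)
G(m, a) = 7 (G(m, a) = 3 + (1 + 1)*2 = 3 + 2*2 = 3 + 4 = 7)
g = -76481/30 (g = 4/5 + (143*(-91 + 11/6))/5 = 4/5 + (143*(-535/6))/5 = 4/5 + (1/5)*(-76505/6) = 4/5 - 15301/6 = -76481/30 ≈ -2549.4)
g/G(151, 85) = -76481/30/7 = -76481/30*1/7 = -76481/210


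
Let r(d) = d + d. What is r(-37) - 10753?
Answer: -10827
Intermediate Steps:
r(d) = 2*d
r(-37) - 10753 = 2*(-37) - 10753 = -74 - 10753 = -10827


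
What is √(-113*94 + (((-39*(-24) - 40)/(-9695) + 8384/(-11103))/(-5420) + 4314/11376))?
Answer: I*√2046639018274692439924019546/438960287860 ≈ 103.06*I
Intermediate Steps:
√(-113*94 + (((-39*(-24) - 40)/(-9695) + 8384/(-11103))/(-5420) + 4314/11376)) = √(-10622 + (((936 - 40)*(-1/9695) + 8384*(-1/11103))*(-1/5420) + 4314*(1/11376))) = √(-10622 + ((896*(-1/9695) - 8384/11103)*(-1/5420) + 719/1896)) = √(-10622 + ((-128/1385 - 8384/11103)*(-1/5420) + 719/1896)) = √(-10622 + (-13033024/15377655*(-1/5420) + 719/1896)) = √(-10622 + (3258256/20836722525 + 719/1896)) = √(-10622 + 1665309016539/4389602878600) = √(-46624696467472661/4389602878600) = I*√2046639018274692439924019546/438960287860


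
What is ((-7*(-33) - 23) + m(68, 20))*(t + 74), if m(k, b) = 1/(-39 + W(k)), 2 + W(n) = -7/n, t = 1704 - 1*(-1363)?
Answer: 1825838172/2795 ≈ 6.5325e+5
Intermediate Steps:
t = 3067 (t = 1704 + 1363 = 3067)
W(n) = -2 - 7/n
m(k, b) = 1/(-41 - 7/k) (m(k, b) = 1/(-39 + (-2 - 7/k)) = 1/(-41 - 7/k))
((-7*(-33) - 23) + m(68, 20))*(t + 74) = ((-7*(-33) - 23) - 1*68/(7 + 41*68))*(3067 + 74) = ((231 - 23) - 1*68/(7 + 2788))*3141 = (208 - 1*68/2795)*3141 = (208 - 1*68*1/2795)*3141 = (208 - 68/2795)*3141 = (581292/2795)*3141 = 1825838172/2795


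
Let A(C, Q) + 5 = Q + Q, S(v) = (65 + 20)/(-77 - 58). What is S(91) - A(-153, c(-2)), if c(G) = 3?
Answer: -44/27 ≈ -1.6296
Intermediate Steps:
S(v) = -17/27 (S(v) = 85/(-135) = 85*(-1/135) = -17/27)
A(C, Q) = -5 + 2*Q (A(C, Q) = -5 + (Q + Q) = -5 + 2*Q)
S(91) - A(-153, c(-2)) = -17/27 - (-5 + 2*3) = -17/27 - (-5 + 6) = -17/27 - 1*1 = -17/27 - 1 = -44/27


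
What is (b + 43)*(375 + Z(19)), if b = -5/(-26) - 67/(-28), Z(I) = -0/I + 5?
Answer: 1576335/91 ≈ 17322.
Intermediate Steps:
Z(I) = 5 (Z(I) = -4*0 + 5 = 0 + 5 = 5)
b = 941/364 (b = -5*(-1/26) - 67*(-1/28) = 5/26 + 67/28 = 941/364 ≈ 2.5852)
(b + 43)*(375 + Z(19)) = (941/364 + 43)*(375 + 5) = (16593/364)*380 = 1576335/91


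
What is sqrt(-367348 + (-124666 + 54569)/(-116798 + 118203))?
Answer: 3*I*sqrt(80583624665)/1405 ≈ 606.13*I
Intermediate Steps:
sqrt(-367348 + (-124666 + 54569)/(-116798 + 118203)) = sqrt(-367348 - 70097/1405) = sqrt(-516194037/1405) = 3*I*sqrt(80583624665)/1405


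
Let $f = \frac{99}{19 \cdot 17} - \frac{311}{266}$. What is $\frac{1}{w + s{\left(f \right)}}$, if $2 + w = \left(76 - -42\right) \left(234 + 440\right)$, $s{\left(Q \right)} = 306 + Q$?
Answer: $\frac{4522}{361014491} \approx 1.2526 \cdot 10^{-5}$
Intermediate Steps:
$f = - \frac{3901}{4522}$ ($f = \frac{99}{323} - \frac{311}{266} = - \frac{3901}{4522} \approx -0.86267$)
$w = 79530$ ($w = -2 + \left(76 - -42\right) \left(234 + 440\right) = -2 + \left(76 + 42\right) 674 = -2 + 118 \cdot 674 = -2 + 79532 = 79530$)
$\frac{1}{w + s{\left(f \right)}} = \frac{1}{79530 + \left(306 - \frac{3901}{4522}\right)} = \frac{1}{79530 + \frac{1379831}{4522}} = \frac{1}{\frac{361014491}{4522}} = \frac{4522}{361014491}$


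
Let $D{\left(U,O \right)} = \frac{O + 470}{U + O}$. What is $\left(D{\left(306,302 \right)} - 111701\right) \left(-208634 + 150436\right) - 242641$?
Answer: $\frac{494034827825}{76} \approx 6.5005 \cdot 10^{9}$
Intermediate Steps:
$D{\left(U,O \right)} = \frac{470 + O}{O + U}$
$\left(D{\left(306,302 \right)} - 111701\right) \left(-208634 + 150436\right) - 242641 = \left(\frac{470 + 302}{302 + 306} - 111701\right) \left(-208634 + 150436\right) - 242641 = \left(\frac{1}{608} \cdot 772 - 111701\right) \left(-58198\right) - 242641 = \left(\frac{193}{152} - 111701\right) \left(-58198\right) - 242641 = \left(- \frac{16978359}{152}\right) \left(-58198\right) - 242641 = \frac{494053268541}{76} - 242641 = \frac{494034827825}{76}$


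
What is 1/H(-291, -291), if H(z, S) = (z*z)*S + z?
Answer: -1/24642462 ≈ -4.0580e-8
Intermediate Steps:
H(z, S) = z + S*z² (H(z, S) = z²*S + z = S*z² + z = z + S*z²)
1/H(-291, -291) = 1/(-291*(1 - 291*(-291))) = 1/(-291*(1 + 84681)) = 1/(-291*84682) = 1/(-24642462) = -1/24642462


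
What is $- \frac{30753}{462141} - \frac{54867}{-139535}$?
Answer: $\frac{2340574488}{7164982715} \approx 0.32667$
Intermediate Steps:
$- \frac{30753}{462141} - \frac{54867}{-139535} = \left(-30753\right) \frac{1}{462141} - - \frac{54867}{139535} = - \frac{3417}{51349} + \frac{54867}{139535} = \frac{2340574488}{7164982715}$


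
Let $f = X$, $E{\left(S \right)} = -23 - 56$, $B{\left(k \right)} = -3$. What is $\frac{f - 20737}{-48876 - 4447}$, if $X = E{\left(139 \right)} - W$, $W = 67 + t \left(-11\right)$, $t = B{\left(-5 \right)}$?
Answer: $\frac{20916}{53323} \approx 0.39225$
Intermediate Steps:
$t = -3$
$E{\left(S \right)} = -79$
$W = 100$ ($W = 67 - -33 = 67 + 33 = 100$)
$X = -179$ ($X = -79 - 100 = -179$)
$f = -179$
$\frac{f - 20737}{-48876 - 4447} = \frac{-179 - 20737}{-48876 - 4447} = - \frac{20916}{-53323} = \left(-20916\right) \left(- \frac{1}{53323}\right) = \frac{20916}{53323}$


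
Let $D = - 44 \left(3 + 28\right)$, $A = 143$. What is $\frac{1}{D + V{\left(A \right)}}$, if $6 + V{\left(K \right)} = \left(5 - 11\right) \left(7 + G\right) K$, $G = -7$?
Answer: $- \frac{1}{1370} \approx -0.00072993$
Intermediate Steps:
$V{\left(K \right)} = -6$ ($V{\left(K \right)} = -6 + \left(5 - 11\right) \left(7 - 7\right) K = -6 + \left(-6\right) 0 K = -6 + 0 K = -6 + 0 = -6$)
$D = -1364$ ($D = \left(-44\right) 31 = -1364$)
$\frac{1}{D + V{\left(A \right)}} = \frac{1}{-1364 - 6} = \frac{1}{-1370} = - \frac{1}{1370}$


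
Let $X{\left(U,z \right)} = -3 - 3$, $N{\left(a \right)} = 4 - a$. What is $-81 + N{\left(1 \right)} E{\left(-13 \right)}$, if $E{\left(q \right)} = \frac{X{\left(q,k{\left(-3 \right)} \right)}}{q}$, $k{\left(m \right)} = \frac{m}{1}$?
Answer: $- \frac{1035}{13} \approx -79.615$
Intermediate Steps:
$k{\left(m \right)} = m$ ($k{\left(m \right)} = m 1 = m$)
$X{\left(U,z \right)} = -6$
$E{\left(q \right)} = - \frac{6}{q}$
$-81 + N{\left(1 \right)} E{\left(-13 \right)} = -81 + \left(4 - 1\right) \left(- \frac{6}{-13}\right) = -81 + \left(4 - 1\right) \left(\left(-6\right) \left(- \frac{1}{13}\right)\right) = -81 + 3 \cdot \frac{6}{13} = -81 + \frac{18}{13} = - \frac{1035}{13}$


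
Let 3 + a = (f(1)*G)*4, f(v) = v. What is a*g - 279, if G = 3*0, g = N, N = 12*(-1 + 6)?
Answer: -459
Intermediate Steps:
N = 60 (N = 12*5 = 60)
g = 60
G = 0
a = -3 (a = -3 + (1*0)*4 = -3 + 0*4 = -3 + 0 = -3)
a*g - 279 = -3*60 - 279 = -180 - 279 = -459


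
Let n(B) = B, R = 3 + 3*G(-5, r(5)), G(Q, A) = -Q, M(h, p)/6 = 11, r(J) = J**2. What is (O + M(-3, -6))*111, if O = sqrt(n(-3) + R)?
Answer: 7326 + 111*sqrt(15) ≈ 7755.9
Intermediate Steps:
M(h, p) = 66 (M(h, p) = 6*11 = 66)
R = 18 (R = 3 + 3*(-1*(-5)) = 3 + 3*5 = 3 + 15 = 18)
O = sqrt(15) (O = sqrt(-3 + 18) = sqrt(15) ≈ 3.8730)
(O + M(-3, -6))*111 = (sqrt(15) + 66)*111 = (66 + sqrt(15))*111 = 7326 + 111*sqrt(15)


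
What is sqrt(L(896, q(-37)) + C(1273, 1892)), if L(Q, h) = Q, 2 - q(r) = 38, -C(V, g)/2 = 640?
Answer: 8*I*sqrt(6) ≈ 19.596*I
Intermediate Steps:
C(V, g) = -1280 (C(V, g) = -2*640 = -1280)
q(r) = -36 (q(r) = 2 - 1*38 = 2 - 38 = -36)
sqrt(L(896, q(-37)) + C(1273, 1892)) = sqrt(896 - 1280) = sqrt(-384) = 8*I*sqrt(6)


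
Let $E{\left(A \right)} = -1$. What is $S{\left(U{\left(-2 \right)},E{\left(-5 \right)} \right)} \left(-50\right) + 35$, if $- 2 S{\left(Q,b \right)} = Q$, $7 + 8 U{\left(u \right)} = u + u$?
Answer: $\frac{5}{8} \approx 0.625$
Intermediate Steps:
$U{\left(u \right)} = - \frac{7}{8} + \frac{u}{4}$ ($U{\left(u \right)} = - \frac{7}{8} + \frac{u + u}{8} = - \frac{7}{8} + \frac{2 u}{8} = - \frac{7}{8} + \frac{u}{4}$)
$S{\left(Q,b \right)} = - \frac{Q}{2}$
$S{\left(U{\left(-2 \right)},E{\left(-5 \right)} \right)} \left(-50\right) + 35 = - \frac{- \frac{7}{8} + \frac{1}{4} \left(-2\right)}{2} \left(-50\right) + 35 = - \frac{- \frac{7}{8} - \frac{1}{2}}{2} \left(-50\right) + 35 = \left(- \frac{1}{2}\right) \left(- \frac{11}{8}\right) \left(-50\right) + 35 = \frac{11}{16} \left(-50\right) + 35 = - \frac{275}{8} + 35 = \frac{5}{8}$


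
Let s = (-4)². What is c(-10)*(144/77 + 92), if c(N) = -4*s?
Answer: -462592/77 ≈ -6007.7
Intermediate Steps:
s = 16
c(N) = -64 (c(N) = -4*16 = -64)
c(-10)*(144/77 + 92) = -64*(144/77 + 92) = -64*7228/77 = -462592/77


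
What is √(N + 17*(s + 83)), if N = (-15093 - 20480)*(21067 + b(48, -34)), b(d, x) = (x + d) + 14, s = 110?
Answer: I*√750409154 ≈ 27394.0*I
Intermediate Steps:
b(d, x) = 14 + d + x (b(d, x) = (d + x) + 14 = 14 + d + x)
N = -750412435 (N = (-15093 - 20480)*(21067 + (14 + 48 - 34)) = -35573*(21067 + 28) = -35573*21095 = -750412435)
√(N + 17*(s + 83)) = √(-750412435 + 17*(110 + 83)) = √(-750412435 + 17*193) = √(-750412435 + 3281) = √(-750409154) = I*√750409154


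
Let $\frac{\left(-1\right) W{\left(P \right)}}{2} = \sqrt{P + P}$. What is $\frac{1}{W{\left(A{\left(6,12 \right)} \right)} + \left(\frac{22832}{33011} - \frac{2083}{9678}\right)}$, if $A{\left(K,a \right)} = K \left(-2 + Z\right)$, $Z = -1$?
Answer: $\frac{48626901055271814}{14720924600463555505} + \frac{1224813156526677168 i}{14720924600463555505} \approx 0.0033033 + 0.083202 i$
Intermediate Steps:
$A{\left(K,a \right)} = - 3 K$ ($A{\left(K,a \right)} = K \left(-2 - 1\right) = K \left(-3\right) = - 3 K$)
$W{\left(P \right)} = - 2 \sqrt{2} \sqrt{P}$ ($W{\left(P \right)} = - 2 \sqrt{P + P} = - 2 \sqrt{2 P} = - 2 \sqrt{2} \sqrt{P}$)
$\frac{1}{W{\left(A{\left(6,12 \right)} \right)} + \left(\frac{22832}{33011} - \frac{2083}{9678}\right)} = \frac{1}{- 2 \sqrt{2} \sqrt{\left(-3\right) 6} + \left(\frac{22832}{33011} - \frac{2083}{9678}\right)} = \frac{1}{- 2 \sqrt{2} \sqrt{-18} + \left(22832 \cdot \frac{1}{33011} - \frac{2083}{9678}\right)} = \frac{1}{- 2 \sqrt{2} \cdot 3 i \sqrt{2} + \left(\frac{22832}{33011} - \frac{2083}{9678}\right)} = \frac{1}{- 12 i + \frac{152206183}{319480458}} = \frac{1}{\frac{152206183}{319480458} - 12 i} = \frac{102067763043889764 \left(\frac{152206183}{319480458} + 12 i\right)}{14720924600463555505}$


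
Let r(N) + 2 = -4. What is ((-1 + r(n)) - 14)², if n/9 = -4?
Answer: 441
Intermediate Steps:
n = -36 (n = 9*(-4) = -36)
r(N) = -6 (r(N) = -2 - 4 = -6)
((-1 + r(n)) - 14)² = ((-1 - 6) - 14)² = (-7 - 14)² = (-21)² = 441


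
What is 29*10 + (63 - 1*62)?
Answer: 291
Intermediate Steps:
29*10 + (63 - 1*62) = 290 + (63 - 62) = 290 + 1 = 291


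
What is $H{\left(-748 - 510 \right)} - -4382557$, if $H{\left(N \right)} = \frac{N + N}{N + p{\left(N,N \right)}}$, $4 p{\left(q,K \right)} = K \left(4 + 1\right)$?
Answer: $\frac{39443021}{9} \approx 4.3826 \cdot 10^{6}$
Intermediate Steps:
$p{\left(q,K \right)} = \frac{5 K}{4}$ ($p{\left(q,K \right)} = \frac{K \left(4 + 1\right)}{4} = \frac{K 5}{4} = \frac{5 K}{4}$)
$H{\left(N \right)} = \frac{8}{9}$ ($H{\left(N \right)} = \frac{N + N}{N + \frac{5 N}{4}} = \frac{2 N}{\frac{9}{4} N} = 2 N \frac{4}{9 N} = \frac{8}{9}$)
$H{\left(-748 - 510 \right)} - -4382557 = \frac{8}{9} - -4382557 = \frac{8}{9} + 4382557 = \frac{39443021}{9}$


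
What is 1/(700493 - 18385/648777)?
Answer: 648777/454463728676 ≈ 1.4276e-6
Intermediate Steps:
1/(700493 - 18385/648777) = 1/(454463728676/648777) = 648777/454463728676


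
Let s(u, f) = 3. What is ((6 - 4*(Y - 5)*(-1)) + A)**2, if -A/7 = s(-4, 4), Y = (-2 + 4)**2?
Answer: 361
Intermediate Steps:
Y = 4 (Y = 2**2 = 4)
A = -21 (A = -7*3 = -21)
((6 - 4*(Y - 5)*(-1)) + A)**2 = ((6 - 4*(4 - 5)*(-1)) - 21)**2 = ((6 - (-4)*(-1)) - 21)**2 = ((6 - 4*1) - 21)**2 = ((6 - 4) - 21)**2 = (2 - 21)**2 = (-19)**2 = 361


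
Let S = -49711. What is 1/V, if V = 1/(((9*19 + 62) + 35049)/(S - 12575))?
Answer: -17641/31143 ≈ -0.56645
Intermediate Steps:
V = -31143/17641 (V = 1/(((9*19 + 62) + 35049)/(-49711 - 12575)) = 1/(((171 + 62) + 35049)/(-62286)) = 1/((233 + 35049)*(-1/62286)) = 1/(35282*(-1/62286)) = 1/(-17641/31143) = -31143/17641 ≈ -1.7654)
1/V = 1/(-31143/17641) = -17641/31143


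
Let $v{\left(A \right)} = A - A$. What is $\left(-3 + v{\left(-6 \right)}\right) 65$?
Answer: $-195$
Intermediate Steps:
$v{\left(A \right)} = 0$
$\left(-3 + v{\left(-6 \right)}\right) 65 = \left(-3 + 0\right) 65 = \left(-3\right) 65 = -195$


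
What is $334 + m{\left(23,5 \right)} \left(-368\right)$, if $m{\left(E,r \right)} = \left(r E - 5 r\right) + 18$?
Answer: $-39410$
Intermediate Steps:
$m{\left(E,r \right)} = 18 - 5 r + E r$ ($m{\left(E,r \right)} = \left(E r - 5 r\right) + 18 = \left(- 5 r + E r\right) + 18 = 18 - 5 r + E r$)
$334 + m{\left(23,5 \right)} \left(-368\right) = 334 + \left(18 - 25 + 23 \cdot 5\right) \left(-368\right) = 334 + \left(18 - 25 + 115\right) \left(-368\right) = 334 + 108 \left(-368\right) = 334 - 39744 = -39410$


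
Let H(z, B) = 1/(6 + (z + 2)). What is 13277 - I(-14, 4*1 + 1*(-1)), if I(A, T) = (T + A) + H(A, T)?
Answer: 79729/6 ≈ 13288.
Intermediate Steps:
H(z, B) = 1/(8 + z) (H(z, B) = 1/(6 + (2 + z)) = 1/(8 + z))
I(A, T) = A + T + 1/(8 + A) (I(A, T) = (T + A) + 1/(8 + A) = (A + T) + 1/(8 + A) = A + T + 1/(8 + A))
13277 - I(-14, 4*1 + 1*(-1)) = 13277 - (1 + (8 - 14)*(-14 + (4*1 + 1*(-1))))/(8 - 14) = 13277 - (1 - 6*(-14 + (4 - 1)))/(-6) = 13277 - (-1)*(1 - 6*(-14 + 3))/6 = 13277 - (-1)*(1 - 6*(-11))/6 = 13277 - (-1)*(1 + 66)/6 = 13277 - (-1)*67/6 = 13277 - 1*(-67/6) = 13277 + 67/6 = 79729/6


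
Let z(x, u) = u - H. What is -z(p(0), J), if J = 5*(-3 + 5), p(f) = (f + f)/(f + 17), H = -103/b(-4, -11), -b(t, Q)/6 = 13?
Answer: -677/78 ≈ -8.6795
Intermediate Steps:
b(t, Q) = -78 (b(t, Q) = -6*13 = -78)
H = 103/78 (H = -103/(-78) = -103*(-1/78) = 103/78 ≈ 1.3205)
p(f) = 2*f/(17 + f) (p(f) = (2*f)/(17 + f) = 2*f/(17 + f))
J = 10 (J = 5*2 = 10)
z(x, u) = -103/78 + u (z(x, u) = u - 1*103/78 = u - 103/78 = -103/78 + u)
-z(p(0), J) = -(-103/78 + 10) = -1*677/78 = -677/78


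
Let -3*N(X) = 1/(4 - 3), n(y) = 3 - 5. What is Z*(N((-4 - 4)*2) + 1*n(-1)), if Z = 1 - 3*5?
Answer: 98/3 ≈ 32.667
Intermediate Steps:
Z = -14 (Z = 1 - 15 = -14)
n(y) = -2
N(X) = -⅓ (N(X) = -1/(3*(4 - 3)) = -⅓/1 = -⅓*1 = -⅓)
Z*(N((-4 - 4)*2) + 1*n(-1)) = -14*(-⅓ + 1*(-2)) = -14*(-⅓ - 2) = -14*(-7/3) = 98/3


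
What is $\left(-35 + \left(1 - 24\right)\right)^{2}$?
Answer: $3364$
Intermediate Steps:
$\left(-35 + \left(1 - 24\right)\right)^{2} = \left(-35 - 23\right)^{2} = \left(-58\right)^{2} = 3364$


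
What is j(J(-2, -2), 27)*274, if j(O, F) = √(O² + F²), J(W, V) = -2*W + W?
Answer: 274*√733 ≈ 7418.3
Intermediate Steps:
J(W, V) = -W
j(O, F) = √(F² + O²)
j(J(-2, -2), 27)*274 = √(27² + (-1*(-2))²)*274 = √(729 + 2²)*274 = √(729 + 4)*274 = √733*274 = 274*√733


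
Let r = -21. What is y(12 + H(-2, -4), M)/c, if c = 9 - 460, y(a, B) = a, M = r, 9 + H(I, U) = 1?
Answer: -4/451 ≈ -0.0088692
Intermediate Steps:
H(I, U) = -8 (H(I, U) = -9 + 1 = -8)
M = -21
c = -451
y(12 + H(-2, -4), M)/c = (12 - 8)/(-451) = 4*(-1/451) = -4/451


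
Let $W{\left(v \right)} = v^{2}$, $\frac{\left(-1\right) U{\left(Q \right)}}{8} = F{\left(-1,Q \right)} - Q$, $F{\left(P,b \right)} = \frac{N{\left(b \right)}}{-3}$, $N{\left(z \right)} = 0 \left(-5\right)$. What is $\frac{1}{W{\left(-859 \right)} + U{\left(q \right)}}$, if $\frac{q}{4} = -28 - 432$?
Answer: $\frac{1}{723161} \approx 1.3828 \cdot 10^{-6}$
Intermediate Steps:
$N{\left(z \right)} = 0$
$q = -1840$ ($q = 4 \left(-28 - 432\right) = 4 \left(-460\right) = -1840$)
$F{\left(P,b \right)} = 0$ ($F{\left(P,b \right)} = \frac{0}{-3} = 0 \left(- \frac{1}{3}\right) = 0$)
$U{\left(Q \right)} = 8 Q$ ($U{\left(Q \right)} = - 8 \left(0 - Q\right) = - 8 \left(- Q\right) = 8 Q$)
$\frac{1}{W{\left(-859 \right)} + U{\left(q \right)}} = \frac{1}{\left(-859\right)^{2} + 8 \left(-1840\right)} = \frac{1}{737881 - 14720} = \frac{1}{723161}$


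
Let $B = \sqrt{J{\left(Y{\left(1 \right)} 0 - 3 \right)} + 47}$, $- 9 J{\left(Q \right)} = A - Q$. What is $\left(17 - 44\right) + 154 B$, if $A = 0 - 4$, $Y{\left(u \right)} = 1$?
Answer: $-27 + \frac{308 \sqrt{106}}{3} \approx 1030.0$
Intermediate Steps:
$A = -4$
$J{\left(Q \right)} = \frac{4}{9} + \frac{Q}{9}$ ($J{\left(Q \right)} = - \frac{-4 - Q}{9} = \frac{4}{9} + \frac{Q}{9}$)
$B = \frac{2 \sqrt{106}}{3}$ ($B = \sqrt{\left(\frac{4}{9} + \frac{1 \cdot 0 - 3}{9}\right) + 47} = \sqrt{\left(\frac{4}{9} + \frac{0 - 3}{9}\right) + 47} = \sqrt{\left(\frac{4}{9} + \frac{1}{9} \left(-3\right)\right) + 47} = \sqrt{\left(\frac{4}{9} - \frac{1}{3}\right) + 47} = \sqrt{\frac{1}{9} + 47} = \sqrt{\frac{424}{9}} = \frac{2 \sqrt{106}}{3} \approx 6.8638$)
$\left(17 - 44\right) + 154 B = \left(17 - 44\right) + 154 \frac{2 \sqrt{106}}{3} = -27 + \frac{308 \sqrt{106}}{3}$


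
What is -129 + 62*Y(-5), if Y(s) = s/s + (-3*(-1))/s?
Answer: -521/5 ≈ -104.20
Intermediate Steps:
Y(s) = 1 + 3/s
-129 + 62*Y(-5) = -129 + 62*((3 - 5)/(-5)) = -129 + 62*(-⅕*(-2)) = -129 + 62*(⅖) = -129 + 124/5 = -521/5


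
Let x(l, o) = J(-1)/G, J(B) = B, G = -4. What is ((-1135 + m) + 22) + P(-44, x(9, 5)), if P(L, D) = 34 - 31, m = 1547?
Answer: 437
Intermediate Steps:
x(l, o) = 1/4 (x(l, o) = -1/(-4) = -1*(-1/4) = 1/4)
P(L, D) = 3
((-1135 + m) + 22) + P(-44, x(9, 5)) = ((-1135 + 1547) + 22) + 3 = (412 + 22) + 3 = 434 + 3 = 437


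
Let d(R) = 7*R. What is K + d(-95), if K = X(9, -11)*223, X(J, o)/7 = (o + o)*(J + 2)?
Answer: -378427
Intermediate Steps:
X(J, o) = 14*o*(2 + J) (X(J, o) = 7*((o + o)*(J + 2)) = 7*((2*o)*(2 + J)) = 7*(2*o*(2 + J)) = 14*o*(2 + J))
K = -377762 (K = (14*(-11)*(2 + 9))*223 = (14*(-11)*11)*223 = -1694*223 = -377762)
K + d(-95) = -377762 + 7*(-95) = -377762 - 665 = -378427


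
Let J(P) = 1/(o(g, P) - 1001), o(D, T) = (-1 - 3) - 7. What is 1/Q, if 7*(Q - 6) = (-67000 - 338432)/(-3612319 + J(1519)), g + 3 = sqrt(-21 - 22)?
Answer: 25589667803/153948304002 ≈ 0.16622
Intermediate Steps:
g = -3 + I*sqrt(43) (g = -3 + sqrt(-21 - 22) = -3 + sqrt(-43) = -3 + I*sqrt(43) ≈ -3.0 + 6.5574*I)
o(D, T) = -11 (o(D, T) = -4 - 7 = -11)
J(P) = -1/1012 (J(P) = 1/(-11 - 1001) = 1/(-1012) = -1/1012)
Q = 153948304002/25589667803 (Q = 6 + ((-67000 - 338432)/(-3612319 - 1/1012))/7 = 6 + (-405432/(-3655666829/1012))/7 = 6 + (-405432*(-1012/3655666829))/7 = 6 + (1/7)*(410297184/3655666829) = 6 + 410297184/25589667803 = 153948304002/25589667803 ≈ 6.0160)
1/Q = 1/(153948304002/25589667803) = 25589667803/153948304002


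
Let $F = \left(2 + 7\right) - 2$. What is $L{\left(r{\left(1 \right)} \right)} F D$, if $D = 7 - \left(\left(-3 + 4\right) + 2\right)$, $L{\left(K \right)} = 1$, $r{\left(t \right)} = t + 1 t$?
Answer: $28$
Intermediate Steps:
$r{\left(t \right)} = 2 t$ ($r{\left(t \right)} = t + t = 2 t$)
$F = 7$ ($F = 9 - 2 = 7$)
$D = 4$ ($D = 7 - \left(1 + 2\right) = 7 - 3 = 4$)
$L{\left(r{\left(1 \right)} \right)} F D = 1 \cdot 7 \cdot 4 = 7 \cdot 4 = 28$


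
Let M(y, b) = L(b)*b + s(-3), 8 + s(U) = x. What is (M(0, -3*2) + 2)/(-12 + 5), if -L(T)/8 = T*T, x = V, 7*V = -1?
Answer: -12053/49 ≈ -245.98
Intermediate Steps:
V = -⅐ (V = (⅐)*(-1) = -⅐ ≈ -0.14286)
x = -⅐ ≈ -0.14286
s(U) = -57/7 (s(U) = -8 - ⅐ = -57/7)
L(T) = -8*T² (L(T) = -8*T*T = -8*T²)
M(y, b) = -57/7 - 8*b³ (M(y, b) = (-8*b²)*b - 57/7 = -8*b³ - 57/7 = -57/7 - 8*b³)
(M(0, -3*2) + 2)/(-12 + 5) = ((-57/7 - 8*(-3*2)³) + 2)/(-12 + 5) = ((-57/7 - 8*(-6)³) + 2)/(-7) = -((-57/7 - 8*(-216)) + 2)/7 = -((-57/7 + 1728) + 2)/7 = -(12039/7 + 2)/7 = -⅐*12053/7 = -12053/49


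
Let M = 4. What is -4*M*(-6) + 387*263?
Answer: 101877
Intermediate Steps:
-4*M*(-6) + 387*263 = -4*4*(-6) + 387*263 = -16*(-6) + 101781 = 96 + 101781 = 101877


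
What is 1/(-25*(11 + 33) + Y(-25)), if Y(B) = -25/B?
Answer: -1/1099 ≈ -0.00090992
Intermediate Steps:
1/(-25*(11 + 33) + Y(-25)) = 1/(-25*(11 + 33) - 25/(-25)) = 1/(-25*44 - 25*(-1/25)) = 1/(-1100 + 1) = 1/(-1099) = -1/1099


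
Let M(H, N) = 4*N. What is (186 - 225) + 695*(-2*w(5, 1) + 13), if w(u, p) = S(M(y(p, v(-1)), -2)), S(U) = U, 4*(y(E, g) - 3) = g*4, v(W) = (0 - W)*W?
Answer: 20116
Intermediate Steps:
v(W) = -W² (v(W) = (-W)*W = -W²)
y(E, g) = 3 + g (y(E, g) = 3 + (g*4)/4 = 3 + (4*g)/4 = 3 + g)
w(u, p) = -8 (w(u, p) = 4*(-2) = -8)
(186 - 225) + 695*(-2*w(5, 1) + 13) = (186 - 225) + 695*(-2*(-8) + 13) = -39 + 695*(16 + 13) = -39 + 695*29 = -39 + 20155 = 20116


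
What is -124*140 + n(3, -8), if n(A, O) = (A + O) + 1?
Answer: -17364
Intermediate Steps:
n(A, O) = 1 + A + O
-124*140 + n(3, -8) = -124*140 + (1 + 3 - 8) = -17360 - 4 = -17364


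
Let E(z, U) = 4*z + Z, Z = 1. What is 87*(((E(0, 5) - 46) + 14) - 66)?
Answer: -8439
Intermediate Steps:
E(z, U) = 1 + 4*z (E(z, U) = 4*z + 1 = 1 + 4*z)
87*(((E(0, 5) - 46) + 14) - 66) = 87*((((1 + 4*0) - 46) + 14) - 66) = 87*((((1 + 0) - 46) + 14) - 66) = 87*(((1 - 46) + 14) - 66) = 87*((-45 + 14) - 66) = 87*(-31 - 66) = 87*(-97) = -8439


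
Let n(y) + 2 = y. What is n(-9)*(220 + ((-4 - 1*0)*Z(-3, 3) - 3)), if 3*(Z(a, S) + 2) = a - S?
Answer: -2563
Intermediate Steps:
n(y) = -2 + y
Z(a, S) = -2 - S/3 + a/3 (Z(a, S) = -2 + (a - S)/3 = -2 + (-S/3 + a/3) = -2 - S/3 + a/3)
n(-9)*(220 + ((-4 - 1*0)*Z(-3, 3) - 3)) = (-2 - 9)*(220 + ((-4 - 1*0)*(-2 - ⅓*3 + (⅓)*(-3)) - 3)) = -11*(220 + ((-4 + 0)*(-2 - 1 - 1) - 3)) = -11*(220 + (-4*(-4) - 3)) = -11*(220 + (16 - 3)) = -11*(220 + 13) = -11*233 = -2563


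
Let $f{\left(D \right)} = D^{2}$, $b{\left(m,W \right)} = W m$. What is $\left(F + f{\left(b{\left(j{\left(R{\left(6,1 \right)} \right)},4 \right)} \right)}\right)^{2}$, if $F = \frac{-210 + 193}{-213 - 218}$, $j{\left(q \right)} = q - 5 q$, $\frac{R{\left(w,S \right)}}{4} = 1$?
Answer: $\frac{3116612444449}{185761} \approx 1.6778 \cdot 10^{7}$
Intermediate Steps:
$R{\left(w,S \right)} = 4$ ($R{\left(w,S \right)} = 4 \cdot 1 = 4$)
$j{\left(q \right)} = - 4 q$
$F = \frac{17}{431}$ ($F = - \frac{17}{-431} = \left(-17\right) \left(- \frac{1}{431}\right) = \frac{17}{431} \approx 0.039443$)
$\left(F + f{\left(b{\left(j{\left(R{\left(6,1 \right)} \right)},4 \right)} \right)}\right)^{2} = \left(\frac{17}{431} + \left(4 \left(\left(-4\right) 4\right)\right)^{2}\right)^{2} = \left(\frac{17}{431} + \left(4 \left(-16\right)\right)^{2}\right)^{2} = \left(\frac{17}{431} + \left(-64\right)^{2}\right)^{2} = \left(\frac{17}{431} + 4096\right)^{2} = \left(\frac{1765393}{431}\right)^{2} = \frac{3116612444449}{185761}$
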